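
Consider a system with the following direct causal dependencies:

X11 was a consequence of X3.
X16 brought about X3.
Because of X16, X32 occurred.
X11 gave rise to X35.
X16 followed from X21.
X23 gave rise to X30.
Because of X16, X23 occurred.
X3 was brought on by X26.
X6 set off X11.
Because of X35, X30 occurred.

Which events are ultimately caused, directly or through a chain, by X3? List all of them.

X11, X30, X35

Direct effects: X11.
2 steps out: X35.
3 steps out: X30.
Not reachable from it: X21, X16, X6, X26, X32, X23.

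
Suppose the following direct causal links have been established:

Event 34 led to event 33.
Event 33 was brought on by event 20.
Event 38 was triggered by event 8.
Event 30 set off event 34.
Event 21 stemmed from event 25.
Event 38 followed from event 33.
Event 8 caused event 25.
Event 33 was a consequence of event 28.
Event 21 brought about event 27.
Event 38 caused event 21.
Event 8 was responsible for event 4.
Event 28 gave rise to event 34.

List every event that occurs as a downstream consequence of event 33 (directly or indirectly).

Direct effects: event 38.
2 steps out: event 21.
3 steps out: event 27.
Not reachable from it: event 28, event 8, event 20, event 30, event 34, event 25, event 4.

event 21, event 27, event 38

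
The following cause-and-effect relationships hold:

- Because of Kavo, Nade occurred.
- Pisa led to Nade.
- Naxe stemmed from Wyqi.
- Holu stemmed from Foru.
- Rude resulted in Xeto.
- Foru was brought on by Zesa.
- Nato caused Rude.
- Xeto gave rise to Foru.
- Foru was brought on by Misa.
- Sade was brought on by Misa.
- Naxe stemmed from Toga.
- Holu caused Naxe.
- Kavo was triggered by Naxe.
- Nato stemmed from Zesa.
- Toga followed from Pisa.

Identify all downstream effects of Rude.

Direct effects: Xeto.
2 steps out: Foru.
3 steps out: Holu.
4 steps out: Naxe.
5 steps out: Kavo.
6 steps out: Nade.
Not reachable from it: Pisa, Wyqi, Zesa, Misa, Nato, Toga, Sade.

Foru, Holu, Kavo, Nade, Naxe, Xeto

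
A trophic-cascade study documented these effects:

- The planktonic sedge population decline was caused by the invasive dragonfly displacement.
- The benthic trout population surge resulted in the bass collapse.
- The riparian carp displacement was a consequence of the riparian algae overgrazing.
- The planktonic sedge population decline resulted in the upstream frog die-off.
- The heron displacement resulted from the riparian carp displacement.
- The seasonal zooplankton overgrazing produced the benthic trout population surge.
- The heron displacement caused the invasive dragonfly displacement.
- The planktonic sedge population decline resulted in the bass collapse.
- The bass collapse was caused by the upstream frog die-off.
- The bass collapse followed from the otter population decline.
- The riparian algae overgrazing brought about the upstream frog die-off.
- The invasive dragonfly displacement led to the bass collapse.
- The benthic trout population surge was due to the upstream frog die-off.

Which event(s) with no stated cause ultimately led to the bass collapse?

Tracing upstream from the bass collapse: the bass collapse ← the otter population decline.
A separate upstream branch: the bass collapse ← the upstream frog die-off ← the riparian algae overgrazing.
A separate upstream branch: the bass collapse ← the benthic trout population surge ← the seasonal zooplankton overgrazing.
Each of those chain origins has no stated cause.

the otter population decline, the riparian algae overgrazing, the seasonal zooplankton overgrazing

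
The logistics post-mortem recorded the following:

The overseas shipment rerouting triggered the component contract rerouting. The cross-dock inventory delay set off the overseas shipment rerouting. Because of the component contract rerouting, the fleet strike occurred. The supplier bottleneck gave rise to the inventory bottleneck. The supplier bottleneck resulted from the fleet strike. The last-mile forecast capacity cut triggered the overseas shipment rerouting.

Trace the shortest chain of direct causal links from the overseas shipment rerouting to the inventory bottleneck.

the overseas shipment rerouting → the component contract rerouting → the fleet strike → the supplier bottleneck → the inventory bottleneck

the overseas shipment rerouting → the component contract rerouting
the component contract rerouting → the fleet strike
the fleet strike → the supplier bottleneck
the supplier bottleneck → the inventory bottleneck
Length: 4 steps.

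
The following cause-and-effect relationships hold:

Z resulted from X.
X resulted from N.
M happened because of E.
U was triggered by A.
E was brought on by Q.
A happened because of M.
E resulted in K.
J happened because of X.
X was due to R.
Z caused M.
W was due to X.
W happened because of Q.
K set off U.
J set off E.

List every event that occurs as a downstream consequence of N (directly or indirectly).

Direct effects: X.
2 steps out: Z, J, W.
3 steps out: E, M.
4 steps out: A, K.
5 steps out: U.
Not reachable from it: R, Q.

A, E, J, K, M, U, W, X, Z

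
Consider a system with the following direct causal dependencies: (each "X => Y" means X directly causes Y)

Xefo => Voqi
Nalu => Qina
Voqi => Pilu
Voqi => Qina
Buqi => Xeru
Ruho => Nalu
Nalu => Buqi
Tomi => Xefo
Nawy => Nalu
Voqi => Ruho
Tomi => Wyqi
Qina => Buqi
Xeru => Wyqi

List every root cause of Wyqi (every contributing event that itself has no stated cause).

Nawy, Tomi

Tracing upstream from Wyqi: Wyqi ← Tomi.
A separate upstream branch: Wyqi ← Xeru ← Buqi ← Nalu ← Nawy.
Each of those chain origins has no stated cause.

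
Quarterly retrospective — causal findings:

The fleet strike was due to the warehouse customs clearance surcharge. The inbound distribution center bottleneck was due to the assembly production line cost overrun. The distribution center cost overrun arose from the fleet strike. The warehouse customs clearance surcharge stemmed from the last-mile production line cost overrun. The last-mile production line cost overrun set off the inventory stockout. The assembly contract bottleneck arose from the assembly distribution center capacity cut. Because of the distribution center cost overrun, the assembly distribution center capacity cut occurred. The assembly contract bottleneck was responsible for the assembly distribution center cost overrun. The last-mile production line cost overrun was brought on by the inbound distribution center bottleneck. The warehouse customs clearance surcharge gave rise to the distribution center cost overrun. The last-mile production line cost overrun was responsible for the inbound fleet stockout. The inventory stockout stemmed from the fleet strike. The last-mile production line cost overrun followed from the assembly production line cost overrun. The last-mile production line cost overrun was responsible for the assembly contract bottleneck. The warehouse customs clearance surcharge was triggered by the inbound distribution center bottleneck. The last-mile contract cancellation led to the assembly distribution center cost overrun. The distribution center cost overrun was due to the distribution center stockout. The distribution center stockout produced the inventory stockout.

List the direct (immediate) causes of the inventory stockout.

Upstream contributors include the assembly production line cost overrun, the inbound distribution center bottleneck, the warehouse customs clearance surcharge, but only the distribution center stockout, the fleet strike, the last-mile production line cost overrun feed directly into the inventory stockout.

the distribution center stockout, the fleet strike, the last-mile production line cost overrun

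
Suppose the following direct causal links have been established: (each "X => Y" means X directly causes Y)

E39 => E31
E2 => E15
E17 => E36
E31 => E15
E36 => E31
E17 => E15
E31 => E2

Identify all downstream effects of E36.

Direct effects: E31.
2 steps out: E2, E15.
Not reachable from it: E17, E39.

E15, E2, E31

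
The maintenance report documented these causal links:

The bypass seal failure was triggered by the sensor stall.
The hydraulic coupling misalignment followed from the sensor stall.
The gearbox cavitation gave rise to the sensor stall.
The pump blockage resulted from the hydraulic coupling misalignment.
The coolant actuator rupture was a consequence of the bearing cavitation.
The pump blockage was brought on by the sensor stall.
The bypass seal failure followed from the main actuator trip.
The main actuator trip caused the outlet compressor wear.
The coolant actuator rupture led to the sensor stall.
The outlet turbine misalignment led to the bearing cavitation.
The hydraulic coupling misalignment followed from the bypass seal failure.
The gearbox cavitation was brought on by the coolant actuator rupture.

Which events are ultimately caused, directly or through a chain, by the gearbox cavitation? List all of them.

Direct effects: the sensor stall.
2 steps out: the bypass seal failure, the hydraulic coupling misalignment, the pump blockage.
Not reachable from it: the main actuator trip, the outlet compressor wear, the outlet turbine misalignment, the bearing cavitation, the coolant actuator rupture.

the bypass seal failure, the hydraulic coupling misalignment, the pump blockage, the sensor stall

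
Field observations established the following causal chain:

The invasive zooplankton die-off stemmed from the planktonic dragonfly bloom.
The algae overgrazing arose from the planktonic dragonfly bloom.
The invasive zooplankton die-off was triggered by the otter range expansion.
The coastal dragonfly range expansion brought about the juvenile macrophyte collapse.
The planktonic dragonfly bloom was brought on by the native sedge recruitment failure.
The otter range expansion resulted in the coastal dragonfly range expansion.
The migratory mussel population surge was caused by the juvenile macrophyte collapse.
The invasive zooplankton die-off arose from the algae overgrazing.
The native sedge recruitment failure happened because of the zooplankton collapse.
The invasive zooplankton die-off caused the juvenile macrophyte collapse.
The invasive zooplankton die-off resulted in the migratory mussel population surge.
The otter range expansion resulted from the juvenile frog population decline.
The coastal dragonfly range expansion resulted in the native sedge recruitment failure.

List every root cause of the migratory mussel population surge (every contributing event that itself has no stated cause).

the juvenile frog population decline, the zooplankton collapse

Tracing upstream from the migratory mussel population surge: the migratory mussel population surge ← the invasive zooplankton die-off ← the otter range expansion ← the juvenile frog population decline.
A separate upstream branch: the migratory mussel population surge ← the invasive zooplankton die-off ← the planktonic dragonfly bloom ← the native sedge recruitment failure ← the zooplankton collapse.
Each of those chain origins has no stated cause.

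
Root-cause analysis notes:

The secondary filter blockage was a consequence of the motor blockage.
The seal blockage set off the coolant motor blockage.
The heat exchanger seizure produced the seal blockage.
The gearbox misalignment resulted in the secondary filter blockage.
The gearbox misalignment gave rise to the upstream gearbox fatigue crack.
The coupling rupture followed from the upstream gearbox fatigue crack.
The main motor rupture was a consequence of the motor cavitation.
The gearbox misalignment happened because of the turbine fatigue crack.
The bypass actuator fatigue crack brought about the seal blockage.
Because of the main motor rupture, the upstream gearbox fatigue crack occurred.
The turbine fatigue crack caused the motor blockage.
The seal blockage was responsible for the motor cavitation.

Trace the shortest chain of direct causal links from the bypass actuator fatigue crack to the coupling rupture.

the bypass actuator fatigue crack → the seal blockage → the motor cavitation → the main motor rupture → the upstream gearbox fatigue crack → the coupling rupture

the bypass actuator fatigue crack → the seal blockage
the seal blockage → the motor cavitation
the motor cavitation → the main motor rupture
the main motor rupture → the upstream gearbox fatigue crack
the upstream gearbox fatigue crack → the coupling rupture
Length: 5 steps.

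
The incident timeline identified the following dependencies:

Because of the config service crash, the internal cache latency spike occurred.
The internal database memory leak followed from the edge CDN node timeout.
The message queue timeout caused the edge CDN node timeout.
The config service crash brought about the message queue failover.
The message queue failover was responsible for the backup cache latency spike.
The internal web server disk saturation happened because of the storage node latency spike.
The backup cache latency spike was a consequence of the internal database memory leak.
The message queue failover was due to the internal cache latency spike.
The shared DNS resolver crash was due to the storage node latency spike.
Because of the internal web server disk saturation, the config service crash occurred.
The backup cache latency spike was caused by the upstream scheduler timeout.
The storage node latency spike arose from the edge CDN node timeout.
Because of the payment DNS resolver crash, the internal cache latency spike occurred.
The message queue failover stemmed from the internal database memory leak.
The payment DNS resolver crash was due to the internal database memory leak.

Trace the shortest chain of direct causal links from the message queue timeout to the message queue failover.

the message queue timeout → the edge CDN node timeout
the edge CDN node timeout → the internal database memory leak
the internal database memory leak → the message queue failover
Length: 3 steps.

the message queue timeout → the edge CDN node timeout → the internal database memory leak → the message queue failover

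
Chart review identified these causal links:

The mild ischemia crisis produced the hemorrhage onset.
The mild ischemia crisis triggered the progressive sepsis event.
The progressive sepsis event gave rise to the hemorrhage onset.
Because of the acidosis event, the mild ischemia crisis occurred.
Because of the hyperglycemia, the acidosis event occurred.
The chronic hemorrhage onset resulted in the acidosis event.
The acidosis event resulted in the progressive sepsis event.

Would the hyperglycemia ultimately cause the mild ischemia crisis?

Yes

There is a causal chain: the hyperglycemia → the acidosis event → the mild ischemia crisis.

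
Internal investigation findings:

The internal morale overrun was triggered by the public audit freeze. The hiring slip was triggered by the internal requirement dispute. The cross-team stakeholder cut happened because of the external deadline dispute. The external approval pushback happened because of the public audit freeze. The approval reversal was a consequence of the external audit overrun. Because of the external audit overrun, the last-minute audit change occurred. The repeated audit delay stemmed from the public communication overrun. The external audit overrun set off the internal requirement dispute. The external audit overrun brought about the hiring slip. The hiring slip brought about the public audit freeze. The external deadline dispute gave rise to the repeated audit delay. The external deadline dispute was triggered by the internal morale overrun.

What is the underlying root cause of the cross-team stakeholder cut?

Tracing upstream from the cross-team stakeholder cut: the cross-team stakeholder cut ← the external deadline dispute ← the internal morale overrun ← the public audit freeze ← the hiring slip ← the external audit overrun.
The external audit overrun has no stated cause, so it is the root.

the external audit overrun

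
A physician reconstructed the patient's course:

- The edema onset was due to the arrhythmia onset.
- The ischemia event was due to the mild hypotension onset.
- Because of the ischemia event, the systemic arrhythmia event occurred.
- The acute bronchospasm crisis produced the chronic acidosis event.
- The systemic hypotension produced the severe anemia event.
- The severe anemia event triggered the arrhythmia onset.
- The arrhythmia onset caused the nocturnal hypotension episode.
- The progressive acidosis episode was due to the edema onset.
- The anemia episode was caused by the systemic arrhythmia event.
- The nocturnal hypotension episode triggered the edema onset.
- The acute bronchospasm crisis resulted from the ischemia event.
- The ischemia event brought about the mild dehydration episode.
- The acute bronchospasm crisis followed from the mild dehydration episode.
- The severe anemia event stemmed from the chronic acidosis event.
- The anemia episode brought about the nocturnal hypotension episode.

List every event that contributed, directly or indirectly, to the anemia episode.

the ischemia event, the mild hypotension onset, the systemic arrhythmia event

Immediate cause of the anemia episode: the systemic arrhythmia event.
Further upstream: the mild hypotension onset, the ischemia event.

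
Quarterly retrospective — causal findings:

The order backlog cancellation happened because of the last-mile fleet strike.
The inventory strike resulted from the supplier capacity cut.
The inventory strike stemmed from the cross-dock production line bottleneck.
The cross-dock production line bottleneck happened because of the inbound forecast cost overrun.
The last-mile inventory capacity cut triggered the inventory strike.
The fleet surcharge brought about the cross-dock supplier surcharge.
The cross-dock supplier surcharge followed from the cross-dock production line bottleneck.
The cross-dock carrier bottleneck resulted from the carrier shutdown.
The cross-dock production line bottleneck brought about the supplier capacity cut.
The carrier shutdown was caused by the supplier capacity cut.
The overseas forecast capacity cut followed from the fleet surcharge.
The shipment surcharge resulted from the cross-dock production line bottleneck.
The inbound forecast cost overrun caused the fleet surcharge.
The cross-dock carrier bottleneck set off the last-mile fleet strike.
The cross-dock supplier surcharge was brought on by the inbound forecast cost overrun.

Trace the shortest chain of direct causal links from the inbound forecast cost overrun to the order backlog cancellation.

the inbound forecast cost overrun → the cross-dock production line bottleneck → the supplier capacity cut → the carrier shutdown → the cross-dock carrier bottleneck → the last-mile fleet strike → the order backlog cancellation

the inbound forecast cost overrun → the cross-dock production line bottleneck
the cross-dock production line bottleneck → the supplier capacity cut
the supplier capacity cut → the carrier shutdown
the carrier shutdown → the cross-dock carrier bottleneck
the cross-dock carrier bottleneck → the last-mile fleet strike
the last-mile fleet strike → the order backlog cancellation
Length: 6 steps.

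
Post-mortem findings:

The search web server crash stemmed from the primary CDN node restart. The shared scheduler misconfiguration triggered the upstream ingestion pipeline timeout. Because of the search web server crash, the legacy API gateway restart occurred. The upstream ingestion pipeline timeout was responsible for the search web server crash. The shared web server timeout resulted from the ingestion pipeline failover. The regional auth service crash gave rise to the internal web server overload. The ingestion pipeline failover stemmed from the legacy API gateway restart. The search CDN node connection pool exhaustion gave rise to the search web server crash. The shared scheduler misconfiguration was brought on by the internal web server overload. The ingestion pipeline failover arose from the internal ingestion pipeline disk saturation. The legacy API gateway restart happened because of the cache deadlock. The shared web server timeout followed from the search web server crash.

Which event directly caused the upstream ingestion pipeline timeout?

the shared scheduler misconfiguration

Upstream contributors include the regional auth service crash, the internal web server overload, but only the shared scheduler misconfiguration feeds directly into the upstream ingestion pipeline timeout.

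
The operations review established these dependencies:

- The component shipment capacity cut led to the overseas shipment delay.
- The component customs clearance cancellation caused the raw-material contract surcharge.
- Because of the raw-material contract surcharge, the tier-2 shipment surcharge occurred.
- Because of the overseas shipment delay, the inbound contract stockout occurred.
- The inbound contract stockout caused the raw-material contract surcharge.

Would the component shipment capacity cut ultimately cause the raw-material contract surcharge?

Yes

There is a causal chain: the component shipment capacity cut → the overseas shipment delay → the inbound contract stockout → the raw-material contract surcharge.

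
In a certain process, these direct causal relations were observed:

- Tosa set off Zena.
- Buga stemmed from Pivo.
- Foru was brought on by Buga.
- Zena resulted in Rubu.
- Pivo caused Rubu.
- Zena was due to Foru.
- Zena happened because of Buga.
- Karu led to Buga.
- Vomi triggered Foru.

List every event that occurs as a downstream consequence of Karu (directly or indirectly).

Direct effects: Buga.
2 steps out: Foru, Zena.
3 steps out: Rubu.
Not reachable from it: Vomi, Pivo, Tosa.

Buga, Foru, Rubu, Zena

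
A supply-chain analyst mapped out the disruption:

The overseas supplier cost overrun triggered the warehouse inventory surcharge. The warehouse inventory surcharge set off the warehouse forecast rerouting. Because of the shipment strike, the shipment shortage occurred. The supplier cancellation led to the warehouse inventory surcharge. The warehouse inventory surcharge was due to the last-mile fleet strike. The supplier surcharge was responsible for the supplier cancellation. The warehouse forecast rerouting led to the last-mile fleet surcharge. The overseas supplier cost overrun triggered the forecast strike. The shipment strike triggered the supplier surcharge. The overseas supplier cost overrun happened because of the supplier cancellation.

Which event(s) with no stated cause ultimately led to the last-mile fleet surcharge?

the last-mile fleet strike, the shipment strike

Tracing upstream from the last-mile fleet surcharge: the last-mile fleet surcharge ← the warehouse forecast rerouting ← the warehouse inventory surcharge ← the supplier cancellation ← the supplier surcharge ← the shipment strike.
A separate upstream branch: the last-mile fleet surcharge ← the warehouse forecast rerouting ← the warehouse inventory surcharge ← the last-mile fleet strike.
Each of those chain origins has no stated cause.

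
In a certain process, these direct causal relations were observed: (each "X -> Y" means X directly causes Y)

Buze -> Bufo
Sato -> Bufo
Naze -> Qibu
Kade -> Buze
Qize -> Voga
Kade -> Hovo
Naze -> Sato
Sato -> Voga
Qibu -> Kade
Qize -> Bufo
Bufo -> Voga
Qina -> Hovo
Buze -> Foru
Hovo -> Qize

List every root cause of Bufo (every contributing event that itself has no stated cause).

Tracing upstream from Bufo: Bufo ← Sato ← Naze.
A separate upstream branch: Bufo ← Qize ← Hovo ← Qina.
Each of those chain origins has no stated cause.

Naze, Qina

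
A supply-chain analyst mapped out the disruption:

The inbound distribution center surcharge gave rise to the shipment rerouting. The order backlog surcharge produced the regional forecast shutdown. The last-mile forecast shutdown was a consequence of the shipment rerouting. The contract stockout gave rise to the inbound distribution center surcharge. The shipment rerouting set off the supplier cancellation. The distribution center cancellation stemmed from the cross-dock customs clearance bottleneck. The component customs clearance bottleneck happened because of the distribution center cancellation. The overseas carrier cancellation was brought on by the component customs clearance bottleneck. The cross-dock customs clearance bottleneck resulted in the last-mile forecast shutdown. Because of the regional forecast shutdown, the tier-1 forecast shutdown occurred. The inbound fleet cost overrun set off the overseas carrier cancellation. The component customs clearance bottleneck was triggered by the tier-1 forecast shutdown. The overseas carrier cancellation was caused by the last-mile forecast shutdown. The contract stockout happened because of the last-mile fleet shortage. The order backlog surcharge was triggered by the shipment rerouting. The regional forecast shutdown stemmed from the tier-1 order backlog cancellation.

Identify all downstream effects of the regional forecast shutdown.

the component customs clearance bottleneck, the overseas carrier cancellation, the tier-1 forecast shutdown

Direct effects: the tier-1 forecast shutdown.
2 steps out: the component customs clearance bottleneck.
3 steps out: the overseas carrier cancellation.
Not reachable from it: the inbound fleet cost overrun, the last-mile fleet shortage, the contract stockout, the inbound distribution center surcharge, the shipment rerouting, the cross-dock customs clearance bottleneck, the last-mile forecast shutdown, the order backlog surcharge, the tier-1 order backlog cancellation, the supplier cancellation, the distribution center cancellation.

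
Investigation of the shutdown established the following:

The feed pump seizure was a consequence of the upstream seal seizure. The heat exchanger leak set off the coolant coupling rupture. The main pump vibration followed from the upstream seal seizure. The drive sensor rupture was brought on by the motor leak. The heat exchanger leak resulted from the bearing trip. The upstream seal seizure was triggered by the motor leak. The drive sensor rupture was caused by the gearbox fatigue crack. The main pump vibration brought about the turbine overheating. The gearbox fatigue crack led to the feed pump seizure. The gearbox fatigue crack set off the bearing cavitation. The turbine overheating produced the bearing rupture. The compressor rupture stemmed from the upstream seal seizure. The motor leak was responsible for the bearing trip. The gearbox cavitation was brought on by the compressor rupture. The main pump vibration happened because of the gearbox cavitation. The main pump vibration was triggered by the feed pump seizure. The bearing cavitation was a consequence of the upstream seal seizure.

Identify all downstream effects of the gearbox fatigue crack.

Direct effects: the feed pump seizure, the drive sensor rupture, the bearing cavitation.
2 steps out: the main pump vibration.
3 steps out: the turbine overheating.
4 steps out: the bearing rupture.
Not reachable from it: the motor leak, the bearing trip, the heat exchanger leak, the upstream seal seizure, the coolant coupling rupture, the compressor rupture, the gearbox cavitation.

the bearing cavitation, the bearing rupture, the drive sensor rupture, the feed pump seizure, the main pump vibration, the turbine overheating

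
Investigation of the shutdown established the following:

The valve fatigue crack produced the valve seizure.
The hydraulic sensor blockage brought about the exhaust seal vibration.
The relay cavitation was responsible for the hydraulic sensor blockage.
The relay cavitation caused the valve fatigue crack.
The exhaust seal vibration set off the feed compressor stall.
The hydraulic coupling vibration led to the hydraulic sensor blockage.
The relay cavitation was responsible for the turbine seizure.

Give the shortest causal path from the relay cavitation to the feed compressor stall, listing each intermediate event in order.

the relay cavitation → the hydraulic sensor blockage → the exhaust seal vibration → the feed compressor stall

the relay cavitation → the hydraulic sensor blockage
the hydraulic sensor blockage → the exhaust seal vibration
the exhaust seal vibration → the feed compressor stall
Length: 3 steps.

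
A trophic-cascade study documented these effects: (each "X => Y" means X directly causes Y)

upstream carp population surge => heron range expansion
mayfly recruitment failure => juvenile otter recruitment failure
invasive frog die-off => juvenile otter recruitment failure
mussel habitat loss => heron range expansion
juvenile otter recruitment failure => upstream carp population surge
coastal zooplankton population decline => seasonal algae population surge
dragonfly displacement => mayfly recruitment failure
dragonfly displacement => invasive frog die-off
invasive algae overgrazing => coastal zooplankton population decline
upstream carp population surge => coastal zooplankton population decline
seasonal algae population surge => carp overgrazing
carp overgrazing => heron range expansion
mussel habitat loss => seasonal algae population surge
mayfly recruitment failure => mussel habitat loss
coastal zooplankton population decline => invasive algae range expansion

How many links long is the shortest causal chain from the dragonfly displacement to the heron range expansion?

3

Shortest chain: the dragonfly displacement → the mayfly recruitment failure → the mussel habitat loss → the heron range expansion.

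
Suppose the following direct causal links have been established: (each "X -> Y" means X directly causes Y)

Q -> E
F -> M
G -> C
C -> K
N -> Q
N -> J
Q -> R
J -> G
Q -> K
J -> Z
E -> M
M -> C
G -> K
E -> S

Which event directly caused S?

E

Upstream contributors include N, Q, but only E feeds directly into S.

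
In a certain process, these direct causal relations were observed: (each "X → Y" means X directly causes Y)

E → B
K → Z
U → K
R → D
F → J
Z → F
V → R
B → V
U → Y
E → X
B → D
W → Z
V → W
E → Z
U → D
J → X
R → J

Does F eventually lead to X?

Yes

There is a causal chain: F → J → X.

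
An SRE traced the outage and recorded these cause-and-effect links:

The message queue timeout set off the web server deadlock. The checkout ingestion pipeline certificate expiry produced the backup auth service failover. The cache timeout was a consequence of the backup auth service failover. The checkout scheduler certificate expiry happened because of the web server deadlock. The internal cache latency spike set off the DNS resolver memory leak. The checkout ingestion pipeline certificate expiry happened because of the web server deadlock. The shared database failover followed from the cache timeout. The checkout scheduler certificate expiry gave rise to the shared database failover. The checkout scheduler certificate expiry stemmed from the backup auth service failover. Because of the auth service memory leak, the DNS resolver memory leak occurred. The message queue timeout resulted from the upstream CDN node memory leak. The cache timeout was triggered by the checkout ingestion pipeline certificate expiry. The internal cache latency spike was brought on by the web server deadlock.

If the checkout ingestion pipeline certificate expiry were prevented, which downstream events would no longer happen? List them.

Downstream of the checkout ingestion pipeline certificate expiry: the backup auth service failover, the checkout scheduler certificate expiry, the cache timeout, the shared database failover.
Of those, still caused via another path: the checkout scheduler certificate expiry, the shared database failover.
The remainder have no surviving cause.

the backup auth service failover, the cache timeout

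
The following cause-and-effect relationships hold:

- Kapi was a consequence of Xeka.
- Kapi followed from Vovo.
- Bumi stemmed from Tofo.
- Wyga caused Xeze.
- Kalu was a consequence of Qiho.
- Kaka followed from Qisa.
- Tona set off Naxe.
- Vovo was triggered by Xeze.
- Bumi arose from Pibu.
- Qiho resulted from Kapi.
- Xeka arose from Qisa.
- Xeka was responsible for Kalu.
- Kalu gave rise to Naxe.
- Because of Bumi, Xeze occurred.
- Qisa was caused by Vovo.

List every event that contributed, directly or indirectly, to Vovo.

Bumi, Pibu, Tofo, Wyga, Xeze

Immediate cause of Vovo: Xeze.
Further upstream: Tofo, Wyga, Pibu, Bumi.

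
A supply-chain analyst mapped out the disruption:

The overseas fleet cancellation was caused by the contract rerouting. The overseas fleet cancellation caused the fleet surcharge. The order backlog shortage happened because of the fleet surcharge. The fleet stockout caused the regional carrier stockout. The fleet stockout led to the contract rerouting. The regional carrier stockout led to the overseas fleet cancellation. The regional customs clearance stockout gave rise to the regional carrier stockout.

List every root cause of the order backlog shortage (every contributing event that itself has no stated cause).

Tracing upstream from the order backlog shortage: the order backlog shortage ← the fleet surcharge ← the overseas fleet cancellation ← the regional carrier stockout ← the regional customs clearance stockout.
A separate upstream branch: the order backlog shortage ← the fleet surcharge ← the overseas fleet cancellation ← the contract rerouting ← the fleet stockout.
Each of those chain origins has no stated cause.

the fleet stockout, the regional customs clearance stockout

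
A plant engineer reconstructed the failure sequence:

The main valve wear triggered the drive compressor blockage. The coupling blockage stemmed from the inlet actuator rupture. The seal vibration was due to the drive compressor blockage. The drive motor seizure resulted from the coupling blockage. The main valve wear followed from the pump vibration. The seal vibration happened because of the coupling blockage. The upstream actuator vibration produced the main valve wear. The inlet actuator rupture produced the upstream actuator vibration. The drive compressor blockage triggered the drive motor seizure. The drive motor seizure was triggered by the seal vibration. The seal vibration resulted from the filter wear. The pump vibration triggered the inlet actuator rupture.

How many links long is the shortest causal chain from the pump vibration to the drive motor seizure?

Shortest chain: the pump vibration → the inlet actuator rupture → the coupling blockage → the drive motor seizure.

3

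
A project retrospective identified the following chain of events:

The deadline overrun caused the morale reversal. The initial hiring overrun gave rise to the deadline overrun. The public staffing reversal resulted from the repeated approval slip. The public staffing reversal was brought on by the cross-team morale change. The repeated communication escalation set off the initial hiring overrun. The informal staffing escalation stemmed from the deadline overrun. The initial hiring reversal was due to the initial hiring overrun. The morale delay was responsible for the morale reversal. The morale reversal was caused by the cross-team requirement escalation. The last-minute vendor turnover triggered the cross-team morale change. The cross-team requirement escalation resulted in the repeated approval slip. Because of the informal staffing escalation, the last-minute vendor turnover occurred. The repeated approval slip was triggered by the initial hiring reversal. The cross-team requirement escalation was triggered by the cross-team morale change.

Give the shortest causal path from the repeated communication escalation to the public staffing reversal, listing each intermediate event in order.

the repeated communication escalation → the initial hiring overrun → the initial hiring reversal → the repeated approval slip → the public staffing reversal

the repeated communication escalation → the initial hiring overrun
the initial hiring overrun → the initial hiring reversal
the initial hiring reversal → the repeated approval slip
the repeated approval slip → the public staffing reversal
Length: 4 steps.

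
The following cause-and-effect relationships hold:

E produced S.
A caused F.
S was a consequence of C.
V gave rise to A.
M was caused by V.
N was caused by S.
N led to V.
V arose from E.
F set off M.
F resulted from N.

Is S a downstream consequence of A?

No

A leads to F, M; S is not among them.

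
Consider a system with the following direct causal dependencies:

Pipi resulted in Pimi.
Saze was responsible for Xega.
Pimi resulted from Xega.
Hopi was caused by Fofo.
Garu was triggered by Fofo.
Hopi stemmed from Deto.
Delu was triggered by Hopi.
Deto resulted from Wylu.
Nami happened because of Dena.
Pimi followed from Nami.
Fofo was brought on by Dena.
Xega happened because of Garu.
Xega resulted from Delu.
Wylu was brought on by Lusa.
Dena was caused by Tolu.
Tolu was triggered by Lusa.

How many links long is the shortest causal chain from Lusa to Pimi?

Shortest chain: Lusa → Tolu → Dena → Nami → Pimi.

4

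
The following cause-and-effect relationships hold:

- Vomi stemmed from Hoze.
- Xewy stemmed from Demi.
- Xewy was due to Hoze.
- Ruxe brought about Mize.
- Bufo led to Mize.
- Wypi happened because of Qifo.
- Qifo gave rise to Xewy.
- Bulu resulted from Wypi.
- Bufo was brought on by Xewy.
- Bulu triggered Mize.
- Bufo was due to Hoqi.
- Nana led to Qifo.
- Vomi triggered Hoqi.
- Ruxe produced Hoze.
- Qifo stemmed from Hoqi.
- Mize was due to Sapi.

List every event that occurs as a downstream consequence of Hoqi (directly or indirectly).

Direct effects: Qifo, Bufo.
2 steps out: Xewy, Wypi, Mize.
3 steps out: Bulu.
Not reachable from it: Ruxe, Hoze, Vomi, Nana, Demi, Sapi.

Bufo, Bulu, Mize, Qifo, Wypi, Xewy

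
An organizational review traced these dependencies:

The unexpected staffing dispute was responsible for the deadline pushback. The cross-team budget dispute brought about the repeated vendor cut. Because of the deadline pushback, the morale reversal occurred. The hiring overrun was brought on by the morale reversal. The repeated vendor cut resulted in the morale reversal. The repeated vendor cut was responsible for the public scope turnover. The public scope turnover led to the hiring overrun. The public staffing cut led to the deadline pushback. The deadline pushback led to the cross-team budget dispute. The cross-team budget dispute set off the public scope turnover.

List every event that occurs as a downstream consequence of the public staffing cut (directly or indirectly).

the cross-team budget dispute, the deadline pushback, the hiring overrun, the morale reversal, the public scope turnover, the repeated vendor cut

Direct effects: the deadline pushback.
2 steps out: the cross-team budget dispute, the morale reversal.
3 steps out: the repeated vendor cut, the public scope turnover, the hiring overrun.
Not reachable from it: the unexpected staffing dispute.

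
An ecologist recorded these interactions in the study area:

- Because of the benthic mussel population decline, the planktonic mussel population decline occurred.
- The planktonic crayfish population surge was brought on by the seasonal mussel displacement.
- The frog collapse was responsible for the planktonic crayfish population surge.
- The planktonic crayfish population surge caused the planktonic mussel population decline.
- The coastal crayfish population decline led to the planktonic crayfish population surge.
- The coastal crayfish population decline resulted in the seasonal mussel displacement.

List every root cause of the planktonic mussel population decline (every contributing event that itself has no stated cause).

the benthic mussel population decline, the coastal crayfish population decline, the frog collapse

Tracing upstream from the planktonic mussel population decline: the planktonic mussel population decline ← the planktonic crayfish population surge ← the coastal crayfish population decline.
A separate upstream branch: the planktonic mussel population decline ← the benthic mussel population decline.
A separate upstream branch: the planktonic mussel population decline ← the planktonic crayfish population surge ← the frog collapse.
Each of those chain origins has no stated cause.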